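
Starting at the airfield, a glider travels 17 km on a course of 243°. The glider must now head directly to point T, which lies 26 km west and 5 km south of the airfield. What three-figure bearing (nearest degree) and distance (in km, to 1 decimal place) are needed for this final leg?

Leg 1 (243°, 17 km): east 17 sin 243° = -15.15, north 17 cos 243° = -7.72
Current position: (-15.15, -7.72). Target: (-26, -5). Remaining: Δeast = -10.85, Δnorth = 2.72.
Bearing = atan2(-10.85, 2.72) mod 360° = 284.06°; distance = √((-10.85)² + (2.72)²) = 11.188 km.

284°, 11.2 km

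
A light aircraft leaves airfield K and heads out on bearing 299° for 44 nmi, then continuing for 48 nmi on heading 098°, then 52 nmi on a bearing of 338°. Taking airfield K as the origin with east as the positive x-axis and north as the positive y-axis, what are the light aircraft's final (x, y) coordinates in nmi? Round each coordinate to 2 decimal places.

Leg 1 (299°, 44 nmi): east 44 sin 299° = -38.48, north 44 cos 299° = 21.33
Leg 2 (098°, 48 nmi): east 48 sin 98° = 47.53, north 48 cos 98° = -6.68
Leg 3 (338°, 52 nmi): east 52 sin 338° = -19.48, north 52 cos 338° = 48.21
Summing: -10.43 nmi east, 62.86 nmi north → (-10.43, 62.86).

(-10.43, 62.86)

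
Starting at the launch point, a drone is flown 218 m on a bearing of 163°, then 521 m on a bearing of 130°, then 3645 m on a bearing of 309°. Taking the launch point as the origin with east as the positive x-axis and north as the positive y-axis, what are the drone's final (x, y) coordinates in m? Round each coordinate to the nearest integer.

Leg 1 (163°, 218 m): east 218 sin 163° = 63.74, north 218 cos 163° = -208.47
Leg 2 (130°, 521 m): east 521 sin 130° = 399.11, north 521 cos 130° = -334.89
Leg 3 (309°, 3645 m): east 3645 sin 309° = -2832.70, north 3645 cos 309° = 2293.87
Summing: -2369.85 m east, 1750.51 m north → (-2370, 1751).

(-2370, 1751)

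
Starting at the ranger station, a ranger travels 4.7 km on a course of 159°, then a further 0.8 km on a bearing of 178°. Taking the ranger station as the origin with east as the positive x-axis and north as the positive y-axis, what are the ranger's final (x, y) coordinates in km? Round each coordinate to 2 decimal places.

(1.71, -5.19)

Leg 1 (159°, 4.7 km): east 4.7 sin 159° = 1.68, north 4.7 cos 159° = -4.39
Leg 2 (178°, 0.8 km): east 0.8 sin 178° = 0.03, north 0.8 cos 178° = -0.80
Summing: 1.71 km east, -5.19 km north → (1.71, -5.19).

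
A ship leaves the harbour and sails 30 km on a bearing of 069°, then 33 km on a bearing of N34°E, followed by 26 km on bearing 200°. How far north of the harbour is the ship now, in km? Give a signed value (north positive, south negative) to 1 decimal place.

Leg 1 (069°, 30 km): east 30 sin 69° = 28.01, north 30 cos 69° = 10.75
Leg 2 (N34°E, 33 km): east 33 sin 34° = 18.45, north 33 cos 34° = 27.36
Leg 3 (200°, 26 km): east 26 sin 200° = -8.89, north 26 cos 200° = -24.43
Net north component: 13.68 km.

13.7 km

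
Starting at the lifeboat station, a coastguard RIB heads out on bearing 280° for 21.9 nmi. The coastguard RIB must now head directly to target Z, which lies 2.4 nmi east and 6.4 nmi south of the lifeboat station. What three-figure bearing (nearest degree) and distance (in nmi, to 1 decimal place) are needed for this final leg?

113°, 26.0 nmi

Leg 1 (280°, 21.9 nmi): east 21.9 sin 280° = -21.57, north 21.9 cos 280° = 3.80
Current position: (-21.57, 3.80). Target: (2.4, -6.4). Remaining: Δeast = 23.97, Δnorth = -10.20.
Bearing = atan2(23.97, -10.20) mod 360° = 113.06°; distance = √((23.97)² + (-10.20)²) = 26.049 nmi.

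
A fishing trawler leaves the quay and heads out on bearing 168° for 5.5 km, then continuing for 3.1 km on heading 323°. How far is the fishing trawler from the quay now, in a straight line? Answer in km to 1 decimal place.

Leg 1 (168°, 5.5 km): east 5.5 sin 168° = 1.14, north 5.5 cos 168° = -5.38
Leg 2 (323°, 3.1 km): east 3.1 sin 323° = -1.87, north 3.1 cos 323° = 2.48
Net: -0.72 east, -2.90 north. Distance = √((-0.72)² + (-2.90)²) = 2.992 km.

3.0 km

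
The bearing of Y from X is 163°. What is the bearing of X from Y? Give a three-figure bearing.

343°

Back-bearing = 163° + 180° = 343°.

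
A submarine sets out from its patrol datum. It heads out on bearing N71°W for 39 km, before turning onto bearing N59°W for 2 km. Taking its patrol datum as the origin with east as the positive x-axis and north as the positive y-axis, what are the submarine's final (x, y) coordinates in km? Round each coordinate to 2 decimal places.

(-38.59, 13.73)

Leg 1 (N71°W, 39 km): east 39 sin 289° = -36.88, north 39 cos 289° = 12.70
Leg 2 (N59°W, 2 km): east 2 sin 301° = -1.71, north 2 cos 301° = 1.03
Summing: -38.59 km east, 13.73 km north → (-38.59, 13.73).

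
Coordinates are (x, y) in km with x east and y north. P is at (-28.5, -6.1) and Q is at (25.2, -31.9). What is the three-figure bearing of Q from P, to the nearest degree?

116°

Δeast = 25.2 − -28.5 = 53.70; Δnorth = -31.9 − -6.1 = -25.80.
Bearing = atan2(Δeast, Δnorth) mod 360° = 115.66° ≈ 116°.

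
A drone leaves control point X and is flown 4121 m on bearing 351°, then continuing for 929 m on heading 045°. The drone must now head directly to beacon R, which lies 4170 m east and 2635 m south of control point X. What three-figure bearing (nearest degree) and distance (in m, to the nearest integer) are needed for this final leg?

151°, 8455 m

Leg 1 (351°, 4121 m): east 4121 sin 351° = -644.67, north 4121 cos 351° = 4070.26
Leg 2 (045°, 929 m): east 929 sin 45° = 656.90, north 929 cos 45° = 656.90
Current position: (12.24, 4727.17). Target: (4170, -2635). Remaining: Δeast = 4157.76, Δnorth = -7362.17.
Bearing = atan2(4157.76, -7362.17) mod 360° = 150.54°; distance = √((4157.76)² + (-7362.17)²) = 8455.087 m.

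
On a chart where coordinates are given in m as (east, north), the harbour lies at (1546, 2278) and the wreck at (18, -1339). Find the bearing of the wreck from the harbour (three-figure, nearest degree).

203°

Δeast = 18 − 1546 = -1528.00; Δnorth = -1339 − 2278 = -3617.00.
Bearing = atan2(Δeast, Δnorth) mod 360° = 202.90° ≈ 203°.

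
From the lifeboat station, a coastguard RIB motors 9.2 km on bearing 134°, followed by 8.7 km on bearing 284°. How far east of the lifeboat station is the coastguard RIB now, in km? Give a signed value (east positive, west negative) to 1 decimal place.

-1.8 km

Leg 1 (134°, 9.2 km): east 9.2 sin 134° = 6.62, north 9.2 cos 134° = -6.39
Leg 2 (284°, 8.7 km): east 8.7 sin 284° = -8.44, north 8.7 cos 284° = 2.10
Net east component: -1.82 km.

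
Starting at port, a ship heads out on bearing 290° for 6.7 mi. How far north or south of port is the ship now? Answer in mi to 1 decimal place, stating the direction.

Leg 1 (290°, 6.7 mi): east 6.7 sin 290° = -6.30, north 6.7 cos 290° = 2.29
Net north component: 2.29 mi.

2.3 mi north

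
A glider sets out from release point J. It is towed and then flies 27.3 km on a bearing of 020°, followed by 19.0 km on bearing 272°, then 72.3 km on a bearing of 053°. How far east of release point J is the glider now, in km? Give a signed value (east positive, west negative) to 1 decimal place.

Leg 1 (020°, 27.3 km): east 27.3 sin 20° = 9.34, north 27.3 cos 20° = 25.65
Leg 2 (272°, 19.0 km): east 19.0 sin 272° = -18.99, north 19.0 cos 272° = 0.66
Leg 3 (053°, 72.3 km): east 72.3 sin 53° = 57.74, north 72.3 cos 53° = 43.51
Net east component: 48.09 km.

48.1 km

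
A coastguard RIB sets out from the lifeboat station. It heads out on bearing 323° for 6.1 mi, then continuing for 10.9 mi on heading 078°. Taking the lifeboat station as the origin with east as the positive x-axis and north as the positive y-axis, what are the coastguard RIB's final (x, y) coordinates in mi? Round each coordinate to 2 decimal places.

(6.99, 7.14)

Leg 1 (323°, 6.1 mi): east 6.1 sin 323° = -3.67, north 6.1 cos 323° = 4.87
Leg 2 (078°, 10.9 mi): east 10.9 sin 78° = 10.66, north 10.9 cos 78° = 2.27
Summing: 6.99 mi east, 7.14 mi north → (6.99, 7.14).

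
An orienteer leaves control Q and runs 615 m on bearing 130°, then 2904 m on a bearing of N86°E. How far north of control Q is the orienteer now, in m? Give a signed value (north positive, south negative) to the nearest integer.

-193 m

Leg 1 (130°, 615 m): east 615 sin 130° = 471.12, north 615 cos 130° = -395.31
Leg 2 (N86°E, 2904 m): east 2904 sin 86° = 2896.93, north 2904 cos 86° = 202.57
Net north component: -192.74 m.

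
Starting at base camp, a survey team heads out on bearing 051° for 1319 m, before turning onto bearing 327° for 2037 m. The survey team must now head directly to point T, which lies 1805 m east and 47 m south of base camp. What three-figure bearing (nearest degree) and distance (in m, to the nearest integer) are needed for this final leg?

Leg 1 (051°, 1319 m): east 1319 sin 51° = 1025.06, north 1319 cos 51° = 830.07
Leg 2 (327°, 2037 m): east 2037 sin 327° = -1109.43, north 2037 cos 327° = 1708.37
Current position: (-84.37, 2538.45). Target: (1805, -47). Remaining: Δeast = 1889.37, Δnorth = -2585.45.
Bearing = atan2(1889.37, -2585.45) mod 360° = 143.84°; distance = √((1889.37)² + (-2585.45)²) = 3202.228 m.

144°, 3202 m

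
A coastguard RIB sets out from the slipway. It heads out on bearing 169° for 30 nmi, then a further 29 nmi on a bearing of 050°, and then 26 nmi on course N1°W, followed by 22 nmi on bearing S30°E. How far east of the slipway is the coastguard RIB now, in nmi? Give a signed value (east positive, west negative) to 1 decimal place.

38.5 nmi

Leg 1 (169°, 30 nmi): east 30 sin 169° = 5.72, north 30 cos 169° = -29.45
Leg 2 (050°, 29 nmi): east 29 sin 50° = 22.22, north 29 cos 50° = 18.64
Leg 3 (N1°W, 26 nmi): east 26 sin 359° = -0.45, north 26 cos 359° = 26.00
Leg 4 (S30°E, 22 nmi): east 22 sin 150° = 11.00, north 22 cos 150° = -19.05
Net east component: 38.49 nmi.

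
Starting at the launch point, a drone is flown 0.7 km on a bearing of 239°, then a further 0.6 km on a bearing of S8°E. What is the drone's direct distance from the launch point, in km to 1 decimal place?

1.1 km

Leg 1 (239°, 0.7 km): east 0.7 sin 239° = -0.60, north 0.7 cos 239° = -0.36
Leg 2 (S8°E, 0.6 km): east 0.6 sin 172° = 0.08, north 0.6 cos 172° = -0.59
Net: -0.52 east, -0.95 north. Distance = √((-0.52)² + (-0.95)²) = 1.085 km.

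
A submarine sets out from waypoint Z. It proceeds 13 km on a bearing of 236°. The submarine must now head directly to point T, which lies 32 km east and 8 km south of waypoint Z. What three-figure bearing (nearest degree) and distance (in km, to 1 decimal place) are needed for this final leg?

Leg 1 (236°, 13 km): east 13 sin 236° = -10.78, north 13 cos 236° = -7.27
Current position: (-10.78, -7.27). Target: (32, -8). Remaining: Δeast = 42.78, Δnorth = -0.73.
Bearing = atan2(42.78, -0.73) mod 360° = 90.98°; distance = √((42.78)² + (-0.73)²) = 42.784 km.

091°, 42.8 km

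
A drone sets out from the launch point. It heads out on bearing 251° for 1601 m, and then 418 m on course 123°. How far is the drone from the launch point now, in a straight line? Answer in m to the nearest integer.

Leg 1 (251°, 1601 m): east 1601 sin 251° = -1513.78, north 1601 cos 251° = -521.23
Leg 2 (123°, 418 m): east 418 sin 123° = 350.56, north 418 cos 123° = -227.66
Net: -1163.21 east, -748.89 north. Distance = √((-1163.21)² + (-748.89)²) = 1383.438 m.

1383 m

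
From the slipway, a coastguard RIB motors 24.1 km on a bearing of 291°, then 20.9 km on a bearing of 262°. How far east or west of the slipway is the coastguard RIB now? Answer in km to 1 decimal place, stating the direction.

Leg 1 (291°, 24.1 km): east 24.1 sin 291° = -22.50, north 24.1 cos 291° = 8.64
Leg 2 (262°, 20.9 km): east 20.9 sin 262° = -20.70, north 20.9 cos 262° = -2.91
Net east component: -43.20 km.

43.2 km west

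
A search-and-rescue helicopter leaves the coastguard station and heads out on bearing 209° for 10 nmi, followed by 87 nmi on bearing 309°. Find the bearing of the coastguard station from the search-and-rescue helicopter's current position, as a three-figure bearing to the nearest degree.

122°

Leg 1 (209°, 10 nmi): east 10 sin 209° = -4.85, north 10 cos 209° = -8.75
Leg 2 (309°, 87 nmi): east 87 sin 309° = -67.61, north 87 cos 309° = 54.75
Net displacement: -72.46 east, 46.00 north. Direction back to start is (72.46, -46.00): bearing = atan2(72.46, -46.00) mod 360° = 122.41° ≈ 122°.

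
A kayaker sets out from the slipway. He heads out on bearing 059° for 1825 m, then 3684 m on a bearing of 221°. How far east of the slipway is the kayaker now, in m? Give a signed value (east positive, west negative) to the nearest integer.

-853 m

Leg 1 (059°, 1825 m): east 1825 sin 59° = 1564.33, north 1825 cos 59° = 939.94
Leg 2 (221°, 3684 m): east 3684 sin 221° = -2416.92, north 3684 cos 221° = -2780.35
Net east component: -852.59 m.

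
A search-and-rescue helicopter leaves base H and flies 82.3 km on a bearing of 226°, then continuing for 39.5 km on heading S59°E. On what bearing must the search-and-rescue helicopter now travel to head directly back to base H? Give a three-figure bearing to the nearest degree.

Leg 1 (226°, 82.3 km): east 82.3 sin 226° = -59.20, north 82.3 cos 226° = -57.17
Leg 2 (S59°E, 39.5 km): east 39.5 sin 121° = 33.86, north 39.5 cos 121° = -20.34
Net displacement: -25.34 east, -77.51 north. Direction back to start is (25.34, 77.51): bearing = atan2(25.34, 77.51) mod 360° = 18.11° ≈ 018°.

018°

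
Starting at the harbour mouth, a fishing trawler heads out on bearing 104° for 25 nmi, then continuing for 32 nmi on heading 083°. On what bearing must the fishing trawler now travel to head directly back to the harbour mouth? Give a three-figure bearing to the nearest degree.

Leg 1 (104°, 25 nmi): east 25 sin 104° = 24.26, north 25 cos 104° = -6.05
Leg 2 (083°, 32 nmi): east 32 sin 83° = 31.76, north 32 cos 83° = 3.90
Net displacement: 56.02 east, -2.15 north. Direction back to start is (-56.02, 2.15): bearing = atan2(-56.02, 2.15) mod 360° = 272.20° ≈ 272°.

272°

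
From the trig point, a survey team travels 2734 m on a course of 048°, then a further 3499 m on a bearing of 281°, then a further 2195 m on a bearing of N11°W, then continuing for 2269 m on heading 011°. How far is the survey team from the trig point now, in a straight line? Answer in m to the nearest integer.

7018 m

Leg 1 (048°, 2734 m): east 2734 sin 48° = 2031.76, north 2734 cos 48° = 1829.40
Leg 2 (281°, 3499 m): east 3499 sin 281° = -3434.71, north 3499 cos 281° = 667.64
Leg 3 (N11°W, 2195 m): east 2195 sin 349° = -418.83, north 2195 cos 349° = 2154.67
Leg 4 (011°, 2269 m): east 2269 sin 11° = 432.95, north 2269 cos 11° = 2227.31
Net: -1388.84 east, 6879.03 north. Distance = √((-1388.84)² + (6879.03)²) = 7017.826 m.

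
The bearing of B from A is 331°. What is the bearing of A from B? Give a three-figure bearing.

151°

Back-bearing = 331° − 180° = 151°.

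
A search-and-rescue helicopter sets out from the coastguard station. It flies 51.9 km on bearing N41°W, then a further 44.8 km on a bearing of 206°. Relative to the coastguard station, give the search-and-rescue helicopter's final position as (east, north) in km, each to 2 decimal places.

(-53.69, -1.10)

Leg 1 (N41°W, 51.9 km): east 51.9 sin 319° = -34.05, north 51.9 cos 319° = 39.17
Leg 2 (206°, 44.8 km): east 44.8 sin 206° = -19.64, north 44.8 cos 206° = -40.27
Summing: -53.69 km east, -1.10 km north → (-53.69, -1.10).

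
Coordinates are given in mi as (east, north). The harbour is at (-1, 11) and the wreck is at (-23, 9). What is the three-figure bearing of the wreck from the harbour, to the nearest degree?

265°

Δeast = -23 − -1 = -22.00; Δnorth = 9 − 11 = -2.00.
Bearing = atan2(Δeast, Δnorth) mod 360° = 264.81° ≈ 265°.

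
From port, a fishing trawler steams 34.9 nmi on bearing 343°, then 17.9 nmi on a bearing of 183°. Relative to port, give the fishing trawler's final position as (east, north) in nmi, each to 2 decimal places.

Leg 1 (343°, 34.9 nmi): east 34.9 sin 343° = -10.20, north 34.9 cos 343° = 33.38
Leg 2 (183°, 17.9 nmi): east 17.9 sin 183° = -0.94, north 17.9 cos 183° = -17.88
Summing: -11.14 nmi east, 15.50 nmi north → (-11.14, 15.50).

(-11.14, 15.50)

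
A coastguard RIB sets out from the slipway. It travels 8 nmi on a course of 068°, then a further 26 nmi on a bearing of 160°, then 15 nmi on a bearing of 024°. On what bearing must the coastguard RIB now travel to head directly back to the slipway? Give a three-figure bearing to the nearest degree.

289°

Leg 1 (068°, 8 nmi): east 8 sin 68° = 7.42, north 8 cos 68° = 3.00
Leg 2 (160°, 26 nmi): east 26 sin 160° = 8.89, north 26 cos 160° = -24.43
Leg 3 (024°, 15 nmi): east 15 sin 24° = 6.10, north 15 cos 24° = 13.70
Net displacement: 22.41 east, -7.73 north. Direction back to start is (-22.41, 7.73): bearing = atan2(-22.41, 7.73) mod 360° = 289.03° ≈ 289°.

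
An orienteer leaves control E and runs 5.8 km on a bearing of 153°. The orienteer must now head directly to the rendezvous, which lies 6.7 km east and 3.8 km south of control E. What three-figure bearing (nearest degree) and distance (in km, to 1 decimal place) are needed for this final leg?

071°, 4.3 km

Leg 1 (153°, 5.8 km): east 5.8 sin 153° = 2.63, north 5.8 cos 153° = -5.17
Current position: (2.63, -5.17). Target: (6.7, -3.8). Remaining: Δeast = 4.07, Δnorth = 1.37.
Bearing = atan2(4.07, 1.37) mod 360° = 71.41°; distance = √((4.07)² + (1.37)²) = 4.291 km.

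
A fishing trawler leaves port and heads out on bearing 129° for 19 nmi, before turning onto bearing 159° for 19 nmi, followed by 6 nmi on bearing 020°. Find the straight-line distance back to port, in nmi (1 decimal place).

Leg 1 (129°, 19 nmi): east 19 sin 129° = 14.77, north 19 cos 129° = -11.96
Leg 2 (159°, 19 nmi): east 19 sin 159° = 6.81, north 19 cos 159° = -17.74
Leg 3 (020°, 6 nmi): east 6 sin 20° = 2.05, north 6 cos 20° = 5.64
Net: 23.63 east, -24.06 north. Distance = √((23.63)² + (-24.06)²) = 33.719 nmi.

33.7 nmi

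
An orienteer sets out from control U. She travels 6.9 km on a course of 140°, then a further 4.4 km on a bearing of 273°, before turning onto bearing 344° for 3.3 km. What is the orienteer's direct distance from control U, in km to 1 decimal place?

Leg 1 (140°, 6.9 km): east 6.9 sin 140° = 4.44, north 6.9 cos 140° = -5.29
Leg 2 (273°, 4.4 km): east 4.4 sin 273° = -4.39, north 4.4 cos 273° = 0.23
Leg 3 (344°, 3.3 km): east 3.3 sin 344° = -0.91, north 3.3 cos 344° = 3.17
Net: -0.87 east, -1.88 north. Distance = √((-0.87)² + (-1.88)²) = 2.074 km.

2.1 km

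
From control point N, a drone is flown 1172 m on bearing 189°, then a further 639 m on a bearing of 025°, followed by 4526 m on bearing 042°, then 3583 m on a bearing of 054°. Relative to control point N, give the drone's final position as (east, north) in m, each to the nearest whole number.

(6014, 4891)

Leg 1 (189°, 1172 m): east 1172 sin 189° = -183.34, north 1172 cos 189° = -1157.57
Leg 2 (025°, 639 m): east 639 sin 25° = 270.05, north 639 cos 25° = 579.13
Leg 3 (042°, 4526 m): east 4526 sin 42° = 3028.49, north 4526 cos 42° = 3363.47
Leg 4 (054°, 3583 m): east 3583 sin 54° = 2898.71, north 3583 cos 54° = 2106.03
Summing: 6013.90 m east, 4891.07 m north → (6014, 4891).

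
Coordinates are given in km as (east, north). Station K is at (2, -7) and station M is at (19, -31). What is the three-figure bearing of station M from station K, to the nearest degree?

Δeast = 19 − 2 = 17.00; Δnorth = -31 − -7 = -24.00.
Bearing = atan2(Δeast, Δnorth) mod 360° = 144.69° ≈ 145°.

145°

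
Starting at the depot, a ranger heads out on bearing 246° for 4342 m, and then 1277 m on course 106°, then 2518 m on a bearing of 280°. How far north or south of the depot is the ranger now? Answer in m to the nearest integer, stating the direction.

Leg 1 (246°, 4342 m): east 4342 sin 246° = -3966.61, north 4342 cos 246° = -1766.05
Leg 2 (106°, 1277 m): east 1277 sin 106° = 1227.53, north 1277 cos 106° = -351.99
Leg 3 (280°, 2518 m): east 2518 sin 280° = -2479.75, north 2518 cos 280° = 437.25
Net north component: -1680.79 m.

1681 m south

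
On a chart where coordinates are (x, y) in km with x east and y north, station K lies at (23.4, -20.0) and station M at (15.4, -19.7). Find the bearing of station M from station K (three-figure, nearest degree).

Δeast = 15.4 − 23.4 = -8.00; Δnorth = -19.7 − -20.0 = 0.30.
Bearing = atan2(Δeast, Δnorth) mod 360° = 272.15° ≈ 272°.

272°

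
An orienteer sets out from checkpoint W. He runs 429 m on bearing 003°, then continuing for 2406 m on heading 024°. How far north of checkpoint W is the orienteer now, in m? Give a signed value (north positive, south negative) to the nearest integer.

Leg 1 (003°, 429 m): east 429 sin 3° = 22.45, north 429 cos 3° = 428.41
Leg 2 (024°, 2406 m): east 2406 sin 24° = 978.61, north 2406 cos 24° = 2197.99
Net north component: 2626.40 m.

2626 m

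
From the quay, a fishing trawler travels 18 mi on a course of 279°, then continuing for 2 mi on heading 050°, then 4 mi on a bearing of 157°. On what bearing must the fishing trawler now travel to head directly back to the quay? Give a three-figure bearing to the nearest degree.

092°

Leg 1 (279°, 18 mi): east 18 sin 279° = -17.78, north 18 cos 279° = 2.82
Leg 2 (050°, 2 mi): east 2 sin 50° = 1.53, north 2 cos 50° = 1.29
Leg 3 (157°, 4 mi): east 4 sin 157° = 1.56, north 4 cos 157° = -3.68
Net displacement: -14.68 east, 0.42 north. Direction back to start is (14.68, -0.42): bearing = atan2(14.68, -0.42) mod 360° = 91.64° ≈ 092°.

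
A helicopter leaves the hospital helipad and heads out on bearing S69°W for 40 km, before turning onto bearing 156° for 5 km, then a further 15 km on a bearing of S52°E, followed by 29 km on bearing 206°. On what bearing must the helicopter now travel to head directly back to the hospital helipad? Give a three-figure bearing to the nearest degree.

034°

Leg 1 (S69°W, 40 km): east 40 sin 249° = -37.34, north 40 cos 249° = -14.33
Leg 2 (156°, 5 km): east 5 sin 156° = 2.03, north 5 cos 156° = -4.57
Leg 3 (S52°E, 15 km): east 15 sin 128° = 11.82, north 15 cos 128° = -9.23
Leg 4 (206°, 29 km): east 29 sin 206° = -12.71, north 29 cos 206° = -26.07
Net displacement: -36.20 east, -54.20 north. Direction back to start is (36.20, 54.20): bearing = atan2(36.20, 54.20) mod 360° = 33.74° ≈ 034°.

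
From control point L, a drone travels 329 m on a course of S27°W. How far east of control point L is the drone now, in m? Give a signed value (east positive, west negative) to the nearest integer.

Leg 1 (S27°W, 329 m): east 329 sin 207° = -149.36, north 329 cos 207° = -293.14
Net east component: -149.36 m.

-149 m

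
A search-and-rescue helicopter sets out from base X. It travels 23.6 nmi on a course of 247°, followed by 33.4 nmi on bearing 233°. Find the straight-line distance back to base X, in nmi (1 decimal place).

Leg 1 (247°, 23.6 nmi): east 23.6 sin 247° = -21.72, north 23.6 cos 247° = -9.22
Leg 2 (233°, 33.4 nmi): east 33.4 sin 233° = -26.67, north 33.4 cos 233° = -20.10
Net: -48.40 east, -29.32 north. Distance = √((-48.40)² + (-29.32)²) = 56.588 nmi.

56.6 nmi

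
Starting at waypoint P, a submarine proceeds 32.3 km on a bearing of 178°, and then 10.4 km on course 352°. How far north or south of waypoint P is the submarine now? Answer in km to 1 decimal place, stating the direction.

22.0 km south

Leg 1 (178°, 32.3 km): east 32.3 sin 178° = 1.13, north 32.3 cos 178° = -32.28
Leg 2 (352°, 10.4 km): east 10.4 sin 352° = -1.45, north 10.4 cos 352° = 10.30
Net north component: -21.98 km.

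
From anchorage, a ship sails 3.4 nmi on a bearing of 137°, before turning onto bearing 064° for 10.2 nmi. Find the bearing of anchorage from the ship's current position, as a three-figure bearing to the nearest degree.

260°

Leg 1 (137°, 3.4 nmi): east 3.4 sin 137° = 2.32, north 3.4 cos 137° = -2.49
Leg 2 (064°, 10.2 nmi): east 10.2 sin 64° = 9.17, north 10.2 cos 64° = 4.47
Net displacement: 11.49 east, 1.98 north. Direction back to start is (-11.49, -1.98): bearing = atan2(-11.49, -1.98) mod 360° = 260.20° ≈ 260°.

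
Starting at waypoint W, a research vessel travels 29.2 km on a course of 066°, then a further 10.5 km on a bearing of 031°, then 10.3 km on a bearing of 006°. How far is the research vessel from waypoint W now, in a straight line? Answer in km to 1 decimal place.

Leg 1 (066°, 29.2 km): east 29.2 sin 66° = 26.68, north 29.2 cos 66° = 11.88
Leg 2 (031°, 10.5 km): east 10.5 sin 31° = 5.41, north 10.5 cos 31° = 9.00
Leg 3 (006°, 10.3 km): east 10.3 sin 6° = 1.08, north 10.3 cos 6° = 10.24
Net: 33.16 east, 31.12 north. Distance = √((33.16)² + (31.12)²) = 45.476 km.

45.5 km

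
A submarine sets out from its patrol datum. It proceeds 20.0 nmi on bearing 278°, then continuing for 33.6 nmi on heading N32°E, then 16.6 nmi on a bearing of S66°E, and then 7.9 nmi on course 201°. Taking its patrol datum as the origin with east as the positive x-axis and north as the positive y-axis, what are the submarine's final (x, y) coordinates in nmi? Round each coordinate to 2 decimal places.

(10.33, 17.15)

Leg 1 (278°, 20.0 nmi): east 20.0 sin 278° = -19.81, north 20.0 cos 278° = 2.78
Leg 2 (N32°E, 33.6 nmi): east 33.6 sin 32° = 17.81, north 33.6 cos 32° = 28.49
Leg 3 (S66°E, 16.6 nmi): east 16.6 sin 114° = 15.16, north 16.6 cos 114° = -6.75
Leg 4 (201°, 7.9 nmi): east 7.9 sin 201° = -2.83, north 7.9 cos 201° = -7.38
Summing: 10.33 nmi east, 17.15 nmi north → (10.33, 17.15).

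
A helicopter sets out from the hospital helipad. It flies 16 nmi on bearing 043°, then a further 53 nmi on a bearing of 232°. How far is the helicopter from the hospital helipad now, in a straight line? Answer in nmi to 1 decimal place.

37.3 nmi

Leg 1 (043°, 16 nmi): east 16 sin 43° = 10.91, north 16 cos 43° = 11.70
Leg 2 (232°, 53 nmi): east 53 sin 232° = -41.76, north 53 cos 232° = -32.63
Net: -30.85 east, -20.93 north. Distance = √((-30.85)² + (-20.93)²) = 37.281 nmi.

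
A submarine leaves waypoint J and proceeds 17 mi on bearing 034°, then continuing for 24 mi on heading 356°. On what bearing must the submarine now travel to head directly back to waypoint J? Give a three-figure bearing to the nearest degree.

Leg 1 (034°, 17 mi): east 17 sin 34° = 9.51, north 17 cos 34° = 14.09
Leg 2 (356°, 24 mi): east 24 sin 356° = -1.67, north 24 cos 356° = 23.94
Net displacement: 7.83 east, 38.04 north. Direction back to start is (-7.83, -38.04): bearing = atan2(-7.83, -38.04) mod 360° = 191.64° ≈ 192°.

192°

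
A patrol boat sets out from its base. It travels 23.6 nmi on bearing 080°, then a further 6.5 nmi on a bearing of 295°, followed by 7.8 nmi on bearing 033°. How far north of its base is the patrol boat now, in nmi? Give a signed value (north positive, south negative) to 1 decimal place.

13.4 nmi

Leg 1 (080°, 23.6 nmi): east 23.6 sin 80° = 23.24, north 23.6 cos 80° = 4.10
Leg 2 (295°, 6.5 nmi): east 6.5 sin 295° = -5.89, north 6.5 cos 295° = 2.75
Leg 3 (033°, 7.8 nmi): east 7.8 sin 33° = 4.25, north 7.8 cos 33° = 6.54
Net north component: 13.39 nmi.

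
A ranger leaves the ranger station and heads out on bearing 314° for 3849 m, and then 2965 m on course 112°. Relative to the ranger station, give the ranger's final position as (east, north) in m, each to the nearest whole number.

(-20, 1563)

Leg 1 (314°, 3849 m): east 3849 sin 314° = -2768.74, north 3849 cos 314° = 2673.74
Leg 2 (112°, 2965 m): east 2965 sin 112° = 2749.10, north 2965 cos 112° = -1110.71
Summing: -19.64 m east, 1563.03 m north → (-20, 1563).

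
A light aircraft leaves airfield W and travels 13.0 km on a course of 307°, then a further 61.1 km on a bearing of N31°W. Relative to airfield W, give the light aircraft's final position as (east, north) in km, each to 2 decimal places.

(-41.85, 60.20)

Leg 1 (307°, 13.0 km): east 13.0 sin 307° = -10.38, north 13.0 cos 307° = 7.82
Leg 2 (N31°W, 61.1 km): east 61.1 sin 329° = -31.47, north 61.1 cos 329° = 52.37
Summing: -41.85 km east, 60.20 km north → (-41.85, 60.20).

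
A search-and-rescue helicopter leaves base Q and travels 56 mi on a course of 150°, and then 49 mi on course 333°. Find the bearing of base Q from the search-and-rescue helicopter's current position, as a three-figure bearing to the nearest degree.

310°

Leg 1 (150°, 56 mi): east 56 sin 150° = 28.00, north 56 cos 150° = -48.50
Leg 2 (333°, 49 mi): east 49 sin 333° = -22.25, north 49 cos 333° = 43.66
Net displacement: 5.75 east, -4.84 north. Direction back to start is (-5.75, 4.84): bearing = atan2(-5.75, 4.84) mod 360° = 310.06° ≈ 310°.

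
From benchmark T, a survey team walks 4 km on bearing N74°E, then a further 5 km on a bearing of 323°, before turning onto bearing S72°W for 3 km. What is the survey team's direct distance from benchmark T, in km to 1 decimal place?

Leg 1 (N74°E, 4 km): east 4 sin 74° = 3.85, north 4 cos 74° = 1.10
Leg 2 (323°, 5 km): east 5 sin 323° = -3.01, north 5 cos 323° = 3.99
Leg 3 (S72°W, 3 km): east 3 sin 252° = -2.85, north 3 cos 252° = -0.93
Net: -2.02 east, 4.17 north. Distance = √((-2.02)² + (4.17)²) = 4.631 km.

4.6 km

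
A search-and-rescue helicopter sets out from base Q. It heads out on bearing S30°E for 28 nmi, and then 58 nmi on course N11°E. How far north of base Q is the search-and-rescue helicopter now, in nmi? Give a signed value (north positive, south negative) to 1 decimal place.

Leg 1 (S30°E, 28 nmi): east 28 sin 150° = 14.00, north 28 cos 150° = -24.25
Leg 2 (N11°E, 58 nmi): east 58 sin 11° = 11.07, north 58 cos 11° = 56.93
Net north component: 32.69 nmi.

32.7 nmi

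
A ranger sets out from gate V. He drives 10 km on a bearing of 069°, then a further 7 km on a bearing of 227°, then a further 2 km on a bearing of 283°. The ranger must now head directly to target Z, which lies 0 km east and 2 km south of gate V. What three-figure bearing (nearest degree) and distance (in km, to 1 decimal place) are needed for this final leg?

241°, 2.6 km

Leg 1 (069°, 10 km): east 10 sin 69° = 9.34, north 10 cos 69° = 3.58
Leg 2 (227°, 7 km): east 7 sin 227° = -5.12, north 7 cos 227° = -4.77
Leg 3 (283°, 2 km): east 2 sin 283° = -1.95, north 2 cos 283° = 0.45
Current position: (2.27, -0.74). Target: (0, -2). Remaining: Δeast = -2.27, Δnorth = -1.26.
Bearing = atan2(-2.27, -1.26) mod 360° = 240.95°; distance = √((-2.27)² + (-1.26)²) = 2.594 km.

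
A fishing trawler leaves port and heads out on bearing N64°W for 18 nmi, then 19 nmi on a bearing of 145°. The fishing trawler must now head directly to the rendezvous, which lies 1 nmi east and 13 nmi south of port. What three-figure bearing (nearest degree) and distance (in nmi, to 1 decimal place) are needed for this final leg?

Leg 1 (N64°W, 18 nmi): east 18 sin 296° = -16.18, north 18 cos 296° = 7.89
Leg 2 (145°, 19 nmi): east 19 sin 145° = 10.90, north 19 cos 145° = -15.56
Current position: (-5.28, -7.67). Target: (1, -13). Remaining: Δeast = 6.28, Δnorth = -5.33.
Bearing = atan2(6.28, -5.33) mod 360° = 130.30°; distance = √((6.28)² + (-5.33)²) = 8.235 nmi.

130°, 8.2 nmi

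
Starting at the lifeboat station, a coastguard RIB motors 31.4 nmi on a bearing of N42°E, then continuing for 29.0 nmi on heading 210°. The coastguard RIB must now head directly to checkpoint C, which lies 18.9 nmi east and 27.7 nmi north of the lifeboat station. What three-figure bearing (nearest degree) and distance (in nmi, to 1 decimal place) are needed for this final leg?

Leg 1 (N42°E, 31.4 nmi): east 31.4 sin 42° = 21.01, north 31.4 cos 42° = 23.33
Leg 2 (210°, 29.0 nmi): east 29.0 sin 210° = -14.50, north 29.0 cos 210° = -25.11
Current position: (6.51, -1.78). Target: (18.9, 27.7). Remaining: Δeast = 12.39, Δnorth = 29.48.
Bearing = atan2(12.39, 29.48) mod 360° = 22.80°; distance = √((12.39)² + (29.48)²) = 31.978 nmi.

023°, 32.0 nmi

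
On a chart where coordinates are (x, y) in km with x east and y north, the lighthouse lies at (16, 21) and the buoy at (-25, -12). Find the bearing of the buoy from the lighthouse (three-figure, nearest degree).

Δeast = -25 − 16 = -41.00; Δnorth = -12 − 21 = -33.00.
Bearing = atan2(Δeast, Δnorth) mod 360° = 231.17° ≈ 231°.

231°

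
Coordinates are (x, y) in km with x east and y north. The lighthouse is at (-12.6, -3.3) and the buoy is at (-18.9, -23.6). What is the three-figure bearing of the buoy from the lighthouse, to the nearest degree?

Δeast = -18.9 − -12.6 = -6.30; Δnorth = -23.6 − -3.3 = -20.30.
Bearing = atan2(Δeast, Δnorth) mod 360° = 197.24° ≈ 197°.

197°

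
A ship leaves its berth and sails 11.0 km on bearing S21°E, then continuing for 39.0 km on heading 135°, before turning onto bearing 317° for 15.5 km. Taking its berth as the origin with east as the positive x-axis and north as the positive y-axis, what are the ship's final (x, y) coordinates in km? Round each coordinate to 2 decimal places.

Leg 1 (S21°E, 11.0 km): east 11.0 sin 159° = 3.94, north 11.0 cos 159° = -10.27
Leg 2 (135°, 39.0 km): east 39.0 sin 135° = 27.58, north 39.0 cos 135° = -27.58
Leg 3 (317°, 15.5 km): east 15.5 sin 317° = -10.57, north 15.5 cos 317° = 11.34
Summing: 20.95 km east, -26.51 km north → (20.95, -26.51).

(20.95, -26.51)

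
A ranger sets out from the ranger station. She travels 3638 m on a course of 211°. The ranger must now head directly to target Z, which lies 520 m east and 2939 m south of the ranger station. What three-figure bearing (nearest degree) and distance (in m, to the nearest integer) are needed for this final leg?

Leg 1 (211°, 3638 m): east 3638 sin 211° = -1873.71, north 3638 cos 211° = -3118.37
Current position: (-1873.71, -3118.37). Target: (520, -2939). Remaining: Δeast = 2393.71, Δnorth = 179.37.
Bearing = atan2(2393.71, 179.37) mod 360° = 85.71°; distance = √((2393.71)² + (179.37)²) = 2400.420 m.

086°, 2400 m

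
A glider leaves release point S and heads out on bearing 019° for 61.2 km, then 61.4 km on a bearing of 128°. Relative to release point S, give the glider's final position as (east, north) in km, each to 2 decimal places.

Leg 1 (019°, 61.2 km): east 61.2 sin 19° = 19.92, north 61.2 cos 19° = 57.87
Leg 2 (128°, 61.4 km): east 61.4 sin 128° = 48.38, north 61.4 cos 128° = -37.80
Summing: 68.31 km east, 20.06 km north → (68.31, 20.06).

(68.31, 20.06)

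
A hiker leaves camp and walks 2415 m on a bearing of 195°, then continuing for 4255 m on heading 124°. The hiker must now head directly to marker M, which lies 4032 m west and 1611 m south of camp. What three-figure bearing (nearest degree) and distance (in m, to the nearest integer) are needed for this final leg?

Leg 1 (195°, 2415 m): east 2415 sin 195° = -625.05, north 2415 cos 195° = -2332.71
Leg 2 (124°, 4255 m): east 4255 sin 124° = 3527.55, north 4255 cos 124° = -2379.37
Current position: (2902.51, -4712.08). Target: (-4032, -1611). Remaining: Δeast = -6934.51, Δnorth = 3101.08.
Bearing = atan2(-6934.51, 3101.08) mod 360° = 294.09°; distance = √((-6934.51)² + (3101.08)²) = 7596.319 m.

294°, 7596 m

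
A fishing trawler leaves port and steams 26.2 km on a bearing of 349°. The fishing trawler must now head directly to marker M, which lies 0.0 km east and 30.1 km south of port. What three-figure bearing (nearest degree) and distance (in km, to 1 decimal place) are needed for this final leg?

175°, 56.0 km

Leg 1 (349°, 26.2 km): east 26.2 sin 349° = -5.00, north 26.2 cos 349° = 25.72
Current position: (-5.00, 25.72). Target: (-0.0, -30.1). Remaining: Δeast = 5.00, Δnorth = -55.82.
Bearing = atan2(5.00, -55.82) mod 360° = 174.88°; distance = √((5.00)² + (-55.82)²) = 56.042 km.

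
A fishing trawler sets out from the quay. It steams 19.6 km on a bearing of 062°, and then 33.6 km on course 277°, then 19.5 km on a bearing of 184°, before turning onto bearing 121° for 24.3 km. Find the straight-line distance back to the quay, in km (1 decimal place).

19.0 km

Leg 1 (062°, 19.6 km): east 19.6 sin 62° = 17.31, north 19.6 cos 62° = 9.20
Leg 2 (277°, 33.6 km): east 33.6 sin 277° = -33.35, north 33.6 cos 277° = 4.09
Leg 3 (184°, 19.5 km): east 19.5 sin 184° = -1.36, north 19.5 cos 184° = -19.45
Leg 4 (121°, 24.3 km): east 24.3 sin 121° = 20.83, north 24.3 cos 121° = -12.52
Net: 3.43 east, -18.67 north. Distance = √((3.43)² + (-18.67)²) = 18.983 km.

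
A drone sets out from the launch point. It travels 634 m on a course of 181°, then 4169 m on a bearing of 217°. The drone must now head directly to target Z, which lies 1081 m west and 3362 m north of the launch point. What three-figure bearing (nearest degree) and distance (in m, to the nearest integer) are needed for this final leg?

Leg 1 (181°, 634 m): east 634 sin 181° = -11.06, north 634 cos 181° = -633.90
Leg 2 (217°, 4169 m): east 4169 sin 217° = -2508.97, north 4169 cos 217° = -3329.51
Current position: (-2520.03, -3963.41). Target: (-1081, 3362). Remaining: Δeast = 1439.03, Δnorth = 7325.41.
Bearing = atan2(1439.03, 7325.41) mod 360° = 11.11°; distance = √((1439.03)² + (7325.41)²) = 7465.421 m.

011°, 7465 m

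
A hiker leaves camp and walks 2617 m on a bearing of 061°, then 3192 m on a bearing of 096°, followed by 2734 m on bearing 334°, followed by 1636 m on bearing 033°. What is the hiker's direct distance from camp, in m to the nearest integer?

7020 m

Leg 1 (061°, 2617 m): east 2617 sin 61° = 2288.88, north 2617 cos 61° = 1268.75
Leg 2 (096°, 3192 m): east 3192 sin 96° = 3174.51, north 3192 cos 96° = -333.65
Leg 3 (334°, 2734 m): east 2734 sin 334° = -1198.51, north 2734 cos 334° = 2457.30
Leg 4 (033°, 1636 m): east 1636 sin 33° = 891.03, north 1636 cos 33° = 1372.07
Net: 5155.92 east, 4764.46 north. Distance = √((5155.92)² + (4764.46)²) = 7020.225 m.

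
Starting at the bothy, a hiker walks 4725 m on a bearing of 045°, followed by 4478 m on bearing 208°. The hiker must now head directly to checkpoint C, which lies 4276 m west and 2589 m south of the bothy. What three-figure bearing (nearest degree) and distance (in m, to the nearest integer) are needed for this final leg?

Leg 1 (045°, 4725 m): east 4725 sin 45° = 3341.08, north 4725 cos 45° = 3341.08
Leg 2 (208°, 4478 m): east 4478 sin 208° = -2102.29, north 4478 cos 208° = -3953.84
Current position: (1238.79, -612.76). Target: (-4276, -2589). Remaining: Δeast = -5514.79, Δnorth = -1976.24.
Bearing = atan2(-5514.79, -1976.24) mod 360° = 250.28°; distance = √((-5514.79)² + (-1976.24)²) = 5858.190 m.

250°, 5858 m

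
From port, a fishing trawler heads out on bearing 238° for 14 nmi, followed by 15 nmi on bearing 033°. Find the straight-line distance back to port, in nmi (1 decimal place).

6.4 nmi

Leg 1 (238°, 14 nmi): east 14 sin 238° = -11.87, north 14 cos 238° = -7.42
Leg 2 (033°, 15 nmi): east 15 sin 33° = 8.17, north 15 cos 33° = 12.58
Net: -3.70 east, 5.16 north. Distance = √((-3.70)² + (5.16)²) = 6.352 nmi.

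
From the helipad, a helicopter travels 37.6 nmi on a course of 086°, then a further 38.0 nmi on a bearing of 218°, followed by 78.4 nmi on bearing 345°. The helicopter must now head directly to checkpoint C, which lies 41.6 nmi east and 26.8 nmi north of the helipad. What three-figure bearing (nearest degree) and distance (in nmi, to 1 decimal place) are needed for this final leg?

Leg 1 (086°, 37.6 nmi): east 37.6 sin 86° = 37.51, north 37.6 cos 86° = 2.62
Leg 2 (218°, 38.0 nmi): east 38.0 sin 218° = -23.40, north 38.0 cos 218° = -29.94
Leg 3 (345°, 78.4 nmi): east 78.4 sin 345° = -20.29, north 78.4 cos 345° = 75.73
Current position: (-6.18, 48.41). Target: (41.6, 26.8). Remaining: Δeast = 47.78, Δnorth = -21.61.
Bearing = atan2(47.78, -21.61) mod 360° = 114.33°; distance = √((47.78)² + (-21.61)²) = 52.437 nmi.

114°, 52.4 nmi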